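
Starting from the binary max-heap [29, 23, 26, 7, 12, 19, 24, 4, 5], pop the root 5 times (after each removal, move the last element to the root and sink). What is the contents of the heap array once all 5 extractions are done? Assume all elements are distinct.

extract-max #1 returns 29:
  remove root 29; move last element 5 to root → [5, 23, 26, 7, 12, 19, 24, 4]
  5 vs larger child 26 at index 2, swap → [26, 23, 5, 7, 12, 19, 24, 4]
  5 vs larger child 24 at index 6, swap → [26, 23, 24, 7, 12, 19, 5, 4]
extract-max #2 returns 26:
  remove root 26; move last element 4 to root → [4, 23, 24, 7, 12, 19, 5]
  4 vs larger child 24 at index 2, swap → [24, 23, 4, 7, 12, 19, 5]
  4 vs larger child 19 at index 5, swap → [24, 23, 19, 7, 12, 4, 5]
extract-max #3 returns 24:
  remove root 24; move last element 5 to root → [5, 23, 19, 7, 12, 4]
  5 vs larger child 23 at index 1, swap → [23, 5, 19, 7, 12, 4]
  5 vs larger child 12 at index 4, swap → [23, 12, 19, 7, 5, 4]
extract-max #4 returns 23:
  remove root 23; move last element 4 to root → [4, 12, 19, 7, 5]
  4 vs larger child 19 at index 2, swap → [19, 12, 4, 7, 5]
extract-max #5 returns 19:
  remove root 19; move last element 5 to root → [5, 12, 4, 7]
  5 vs larger child 12 at index 1, swap → [12, 5, 4, 7]
  5 vs only child 7 at index 3, swap → [12, 7, 4, 5]

[12, 7, 4, 5]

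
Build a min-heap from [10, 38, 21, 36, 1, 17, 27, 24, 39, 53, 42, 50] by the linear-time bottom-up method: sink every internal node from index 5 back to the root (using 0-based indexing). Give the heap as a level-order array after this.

[1, 10, 17, 24, 38, 21, 27, 36, 39, 53, 42, 50]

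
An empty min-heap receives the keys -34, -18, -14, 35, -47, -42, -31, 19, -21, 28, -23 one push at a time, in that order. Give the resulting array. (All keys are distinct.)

[-47, -34, -42, -21, -23, -14, -31, 35, 19, 28, -18]

Insert -34:
  append -34 at index 0 → [-34] (no swap needed)
Insert -18:
  append -18 at index 1 → [-34, -18] (no swap needed)
Insert -14:
  append -14 at index 2 → [-34, -18, -14] (no swap needed)
Insert 35:
  append 35 at index 3 → [-34, -18, -14, 35] (no swap needed)
Insert -47:
  append -47 at index 4 → [-34, -18, -14, 35, -47]
  -47 < parent -18 at index 1, swap → [-34, -47, -14, 35, -18]
  -47 < parent -34 at index 0, swap → [-47, -34, -14, 35, -18]
Insert -42:
  append -42 at index 5 → [-47, -34, -14, 35, -18, -42]
  -42 < parent -14 at index 2, swap → [-47, -34, -42, 35, -18, -14]
Insert -31:
  append -31 at index 6 → [-47, -34, -42, 35, -18, -14, -31] (no swap needed)
Insert 19:
  append 19 at index 7 → [-47, -34, -42, 35, -18, -14, -31, 19]
  19 < parent 35 at index 3, swap → [-47, -34, -42, 19, -18, -14, -31, 35]
Insert -21:
  append -21 at index 8 → [-47, -34, -42, 19, -18, -14, -31, 35, -21]
  -21 < parent 19 at index 3, swap → [-47, -34, -42, -21, -18, -14, -31, 35, 19]
Insert 28:
  append 28 at index 9 → [-47, -34, -42, -21, -18, -14, -31, 35, 19, 28] (no swap needed)
Insert -23:
  append -23 at index 10 → [-47, -34, -42, -21, -18, -14, -31, 35, 19, 28, -23]
  -23 < parent -18 at index 4, swap → [-47, -34, -42, -21, -23, -14, -31, 35, 19, 28, -18]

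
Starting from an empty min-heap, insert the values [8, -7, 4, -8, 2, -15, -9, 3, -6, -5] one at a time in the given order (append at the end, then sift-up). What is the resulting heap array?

[-15, -7, -9, -6, -5, 4, -8, 8, 3, 2]

Insert 8:
  append 8 at index 0 → [8] (no swap needed)
Insert -7:
  append -7 at index 1 → [8, -7]
  -7 < parent 8 at index 0, swap → [-7, 8]
Insert 4:
  append 4 at index 2 → [-7, 8, 4] (no swap needed)
Insert -8:
  append -8 at index 3 → [-7, 8, 4, -8]
  -8 < parent 8 at index 1, swap → [-7, -8, 4, 8]
  -8 < parent -7 at index 0, swap → [-8, -7, 4, 8]
Insert 2:
  append 2 at index 4 → [-8, -7, 4, 8, 2] (no swap needed)
Insert -15:
  append -15 at index 5 → [-8, -7, 4, 8, 2, -15]
  -15 < parent 4 at index 2, swap → [-8, -7, -15, 8, 2, 4]
  -15 < parent -8 at index 0, swap → [-15, -7, -8, 8, 2, 4]
Insert -9:
  append -9 at index 6 → [-15, -7, -8, 8, 2, 4, -9]
  -9 < parent -8 at index 2, swap → [-15, -7, -9, 8, 2, 4, -8]
Insert 3:
  append 3 at index 7 → [-15, -7, -9, 8, 2, 4, -8, 3]
  3 < parent 8 at index 3, swap → [-15, -7, -9, 3, 2, 4, -8, 8]
Insert -6:
  append -6 at index 8 → [-15, -7, -9, 3, 2, 4, -8, 8, -6]
  -6 < parent 3 at index 3, swap → [-15, -7, -9, -6, 2, 4, -8, 8, 3]
Insert -5:
  append -5 at index 9 → [-15, -7, -9, -6, 2, 4, -8, 8, 3, -5]
  -5 < parent 2 at index 4, swap → [-15, -7, -9, -6, -5, 4, -8, 8, 3, 2]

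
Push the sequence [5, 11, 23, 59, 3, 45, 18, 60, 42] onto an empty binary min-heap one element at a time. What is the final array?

[3, 5, 18, 42, 11, 45, 23, 60, 59]

Insert 5:
  append 5 at index 0 → [5] (no swap needed)
Insert 11:
  append 11 at index 1 → [5, 11] (no swap needed)
Insert 23:
  append 23 at index 2 → [5, 11, 23] (no swap needed)
Insert 59:
  append 59 at index 3 → [5, 11, 23, 59] (no swap needed)
Insert 3:
  append 3 at index 4 → [5, 11, 23, 59, 3]
  3 < parent 11 at index 1, swap → [5, 3, 23, 59, 11]
  3 < parent 5 at index 0, swap → [3, 5, 23, 59, 11]
Insert 45:
  append 45 at index 5 → [3, 5, 23, 59, 11, 45] (no swap needed)
Insert 18:
  append 18 at index 6 → [3, 5, 23, 59, 11, 45, 18]
  18 < parent 23 at index 2, swap → [3, 5, 18, 59, 11, 45, 23]
Insert 60:
  append 60 at index 7 → [3, 5, 18, 59, 11, 45, 23, 60] (no swap needed)
Insert 42:
  append 42 at index 8 → [3, 5, 18, 59, 11, 45, 23, 60, 42]
  42 < parent 59 at index 3, swap → [3, 5, 18, 42, 11, 45, 23, 60, 59]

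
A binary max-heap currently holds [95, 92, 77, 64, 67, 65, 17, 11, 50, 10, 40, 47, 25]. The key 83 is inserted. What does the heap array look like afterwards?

[95, 92, 83, 64, 67, 65, 77, 11, 50, 10, 40, 47, 25, 17]

append 83 at index 13 → [95, 92, 77, 64, 67, 65, 17, 11, 50, 10, 40, 47, 25, 83]
83 > parent 17 at index 6, swap → [95, 92, 77, 64, 67, 65, 83, 11, 50, 10, 40, 47, 25, 17]
83 > parent 77 at index 2, swap → [95, 92, 83, 64, 67, 65, 77, 11, 50, 10, 40, 47, 25, 17]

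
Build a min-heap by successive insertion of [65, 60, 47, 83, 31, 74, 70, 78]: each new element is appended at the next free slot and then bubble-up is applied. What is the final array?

Insert 65:
  append 65 at index 0 → [65] (no swap needed)
Insert 60:
  append 60 at index 1 → [65, 60]
  60 < parent 65 at index 0, swap → [60, 65]
Insert 47:
  append 47 at index 2 → [60, 65, 47]
  47 < parent 60 at index 0, swap → [47, 65, 60]
Insert 83:
  append 83 at index 3 → [47, 65, 60, 83] (no swap needed)
Insert 31:
  append 31 at index 4 → [47, 65, 60, 83, 31]
  31 < parent 65 at index 1, swap → [47, 31, 60, 83, 65]
  31 < parent 47 at index 0, swap → [31, 47, 60, 83, 65]
Insert 74:
  append 74 at index 5 → [31, 47, 60, 83, 65, 74] (no swap needed)
Insert 70:
  append 70 at index 6 → [31, 47, 60, 83, 65, 74, 70] (no swap needed)
Insert 78:
  append 78 at index 7 → [31, 47, 60, 83, 65, 74, 70, 78]
  78 < parent 83 at index 3, swap → [31, 47, 60, 78, 65, 74, 70, 83]

[31, 47, 60, 78, 65, 74, 70, 83]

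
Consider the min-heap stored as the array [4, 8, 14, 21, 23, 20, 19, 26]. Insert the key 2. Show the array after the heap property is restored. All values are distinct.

[2, 4, 14, 8, 23, 20, 19, 26, 21]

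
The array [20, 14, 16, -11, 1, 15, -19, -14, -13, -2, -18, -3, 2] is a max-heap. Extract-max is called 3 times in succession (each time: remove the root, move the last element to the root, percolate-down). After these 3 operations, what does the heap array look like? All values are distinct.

extract-max #1 returns 20:
  remove root 20; move last element 2 to root → [2, 14, 16, -11, 1, 15, -19, -14, -13, -2, -18, -3]
  2 vs larger child 16 at index 2, swap → [16, 14, 2, -11, 1, 15, -19, -14, -13, -2, -18, -3]
  2 vs larger child 15 at index 5, swap → [16, 14, 15, -11, 1, 2, -19, -14, -13, -2, -18, -3]
extract-max #2 returns 16:
  remove root 16; move last element -3 to root → [-3, 14, 15, -11, 1, 2, -19, -14, -13, -2, -18]
  -3 vs larger child 15 at index 2, swap → [15, 14, -3, -11, 1, 2, -19, -14, -13, -2, -18]
  -3 vs larger child 2 at index 5, swap → [15, 14, 2, -11, 1, -3, -19, -14, -13, -2, -18]
extract-max #3 returns 15:
  remove root 15; move last element -18 to root → [-18, 14, 2, -11, 1, -3, -19, -14, -13, -2]
  -18 vs larger child 14 at index 1, swap → [14, -18, 2, -11, 1, -3, -19, -14, -13, -2]
  -18 vs larger child 1 at index 4, swap → [14, 1, 2, -11, -18, -3, -19, -14, -13, -2]
  -18 vs only child -2 at index 9, swap → [14, 1, 2, -11, -2, -3, -19, -14, -13, -18]

[14, 1, 2, -11, -2, -3, -19, -14, -13, -18]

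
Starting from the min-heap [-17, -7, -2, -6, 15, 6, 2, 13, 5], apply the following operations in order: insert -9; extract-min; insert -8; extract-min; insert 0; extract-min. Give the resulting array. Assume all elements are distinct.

[-7, -6, -2, 5, 0, 6, 2, 13, 15]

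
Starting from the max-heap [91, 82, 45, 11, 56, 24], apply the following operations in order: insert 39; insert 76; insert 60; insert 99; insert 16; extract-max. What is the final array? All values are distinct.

[91, 82, 45, 76, 56, 24, 39, 11, 60, 16]

insert 39:
  append 39 at index 6 → [91, 82, 45, 11, 56, 24, 39] (no swap needed)
insert 76:
  append 76 at index 7 → [91, 82, 45, 11, 56, 24, 39, 76]
  76 > parent 11 at index 3, swap → [91, 82, 45, 76, 56, 24, 39, 11]
insert 60:
  append 60 at index 8 → [91, 82, 45, 76, 56, 24, 39, 11, 60] (no swap needed)
insert 99:
  append 99 at index 9 → [91, 82, 45, 76, 56, 24, 39, 11, 60, 99]
  99 > parent 56 at index 4, swap → [91, 82, 45, 76, 99, 24, 39, 11, 60, 56]
  99 > parent 82 at index 1, swap → [91, 99, 45, 76, 82, 24, 39, 11, 60, 56]
  99 > parent 91 at index 0, swap → [99, 91, 45, 76, 82, 24, 39, 11, 60, 56]
insert 16:
  append 16 at index 10 → [99, 91, 45, 76, 82, 24, 39, 11, 60, 56, 16] (no swap needed)
extract-max → returns 99:
  remove root 99; move last element 16 to root → [16, 91, 45, 76, 82, 24, 39, 11, 60, 56]
  16 vs larger child 91 at index 1, swap → [91, 16, 45, 76, 82, 24, 39, 11, 60, 56]
  16 vs larger child 82 at index 4, swap → [91, 82, 45, 76, 16, 24, 39, 11, 60, 56]
  16 vs only child 56 at index 9, swap → [91, 82, 45, 76, 56, 24, 39, 11, 60, 16]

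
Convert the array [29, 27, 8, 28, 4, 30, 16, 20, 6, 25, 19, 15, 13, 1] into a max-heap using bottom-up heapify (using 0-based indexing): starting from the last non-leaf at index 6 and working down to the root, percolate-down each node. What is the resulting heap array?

[30, 28, 29, 27, 25, 15, 16, 20, 6, 4, 19, 8, 13, 1]

sift down from index 6: already satisfies heap property
sift down from index 5: already satisfies heap property
sift down from index 4:
  4 vs larger child 25 at index 9, swap → [29, 27, 8, 28, 25, 30, 16, 20, 6, 4, 19, 15, 13, 1]
sift down from index 3: already satisfies heap property
sift down from index 2:
  8 vs larger child 30 at index 5, swap → [29, 27, 30, 28, 25, 8, 16, 20, 6, 4, 19, 15, 13, 1]
  8 vs larger child 15 at index 11, swap → [29, 27, 30, 28, 25, 15, 16, 20, 6, 4, 19, 8, 13, 1]
sift down from index 1:
  27 vs larger child 28 at index 3, swap → [29, 28, 30, 27, 25, 15, 16, 20, 6, 4, 19, 8, 13, 1]
sift down from index 0:
  29 vs larger child 30 at index 2, swap → [30, 28, 29, 27, 25, 15, 16, 20, 6, 4, 19, 8, 13, 1]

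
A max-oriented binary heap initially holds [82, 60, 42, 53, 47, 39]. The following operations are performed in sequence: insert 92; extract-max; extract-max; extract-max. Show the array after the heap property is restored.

[53, 47, 42, 39]

insert 92:
  append 92 at index 6 → [82, 60, 42, 53, 47, 39, 92]
  92 > parent 42 at index 2, swap → [82, 60, 92, 53, 47, 39, 42]
  92 > parent 82 at index 0, swap → [92, 60, 82, 53, 47, 39, 42]
extract-max → returns 92:
  remove root 92; move last element 42 to root → [42, 60, 82, 53, 47, 39]
  42 vs larger child 82 at index 2, swap → [82, 60, 42, 53, 47, 39]
extract-max → returns 82:
  remove root 82; move last element 39 to root → [39, 60, 42, 53, 47]
  39 vs larger child 60 at index 1, swap → [60, 39, 42, 53, 47]
  39 vs larger child 53 at index 3, swap → [60, 53, 42, 39, 47]
extract-max → returns 60:
  remove root 60; move last element 47 to root → [47, 53, 42, 39]
  47 vs larger child 53 at index 1, swap → [53, 47, 42, 39]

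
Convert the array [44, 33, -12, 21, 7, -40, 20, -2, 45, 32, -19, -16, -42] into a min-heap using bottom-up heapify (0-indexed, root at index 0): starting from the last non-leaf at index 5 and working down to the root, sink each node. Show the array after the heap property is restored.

[-42, -19, -40, -2, 7, -16, 20, 21, 45, 32, 33, 44, -12]

sift down from index 5:
  -40 vs smaller child -42 at index 12, swap → [44, 33, -12, 21, 7, -42, 20, -2, 45, 32, -19, -16, -40]
sift down from index 4:
  7 vs smaller child -19 at index 10, swap → [44, 33, -12, 21, -19, -42, 20, -2, 45, 32, 7, -16, -40]
sift down from index 3:
  21 vs smaller child -2 at index 7, swap → [44, 33, -12, -2, -19, -42, 20, 21, 45, 32, 7, -16, -40]
sift down from index 2:
  -12 vs smaller child -42 at index 5, swap → [44, 33, -42, -2, -19, -12, 20, 21, 45, 32, 7, -16, -40]
  -12 vs smaller child -40 at index 12, swap → [44, 33, -42, -2, -19, -40, 20, 21, 45, 32, 7, -16, -12]
sift down from index 1:
  33 vs smaller child -19 at index 4, swap → [44, -19, -42, -2, 33, -40, 20, 21, 45, 32, 7, -16, -12]
  33 vs smaller child 7 at index 10, swap → [44, -19, -42, -2, 7, -40, 20, 21, 45, 32, 33, -16, -12]
sift down from index 0:
  44 vs smaller child -42 at index 2, swap → [-42, -19, 44, -2, 7, -40, 20, 21, 45, 32, 33, -16, -12]
  44 vs smaller child -40 at index 5, swap → [-42, -19, -40, -2, 7, 44, 20, 21, 45, 32, 33, -16, -12]
  44 vs smaller child -16 at index 11, swap → [-42, -19, -40, -2, 7, -16, 20, 21, 45, 32, 33, 44, -12]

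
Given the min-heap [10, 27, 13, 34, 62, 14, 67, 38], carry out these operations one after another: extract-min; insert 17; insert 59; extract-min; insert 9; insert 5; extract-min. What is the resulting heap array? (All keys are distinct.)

extract-min → returns 10:
  remove root 10; move last element 38 to root → [38, 27, 13, 34, 62, 14, 67]
  38 vs smaller child 13 at index 2, swap → [13, 27, 38, 34, 62, 14, 67]
  38 vs smaller child 14 at index 5, swap → [13, 27, 14, 34, 62, 38, 67]
insert 17:
  append 17 at index 7 → [13, 27, 14, 34, 62, 38, 67, 17]
  17 < parent 34 at index 3, swap → [13, 27, 14, 17, 62, 38, 67, 34]
  17 < parent 27 at index 1, swap → [13, 17, 14, 27, 62, 38, 67, 34]
insert 59:
  append 59 at index 8 → [13, 17, 14, 27, 62, 38, 67, 34, 59] (no swap needed)
extract-min → returns 13:
  remove root 13; move last element 59 to root → [59, 17, 14, 27, 62, 38, 67, 34]
  59 vs smaller child 14 at index 2, swap → [14, 17, 59, 27, 62, 38, 67, 34]
  59 vs smaller child 38 at index 5, swap → [14, 17, 38, 27, 62, 59, 67, 34]
insert 9:
  append 9 at index 8 → [14, 17, 38, 27, 62, 59, 67, 34, 9]
  9 < parent 27 at index 3, swap → [14, 17, 38, 9, 62, 59, 67, 34, 27]
  9 < parent 17 at index 1, swap → [14, 9, 38, 17, 62, 59, 67, 34, 27]
  9 < parent 14 at index 0, swap → [9, 14, 38, 17, 62, 59, 67, 34, 27]
insert 5:
  append 5 at index 9 → [9, 14, 38, 17, 62, 59, 67, 34, 27, 5]
  5 < parent 62 at index 4, swap → [9, 14, 38, 17, 5, 59, 67, 34, 27, 62]
  5 < parent 14 at index 1, swap → [9, 5, 38, 17, 14, 59, 67, 34, 27, 62]
  5 < parent 9 at index 0, swap → [5, 9, 38, 17, 14, 59, 67, 34, 27, 62]
extract-min → returns 5:
  remove root 5; move last element 62 to root → [62, 9, 38, 17, 14, 59, 67, 34, 27]
  62 vs smaller child 9 at index 1, swap → [9, 62, 38, 17, 14, 59, 67, 34, 27]
  62 vs smaller child 14 at index 4, swap → [9, 14, 38, 17, 62, 59, 67, 34, 27]

[9, 14, 38, 17, 62, 59, 67, 34, 27]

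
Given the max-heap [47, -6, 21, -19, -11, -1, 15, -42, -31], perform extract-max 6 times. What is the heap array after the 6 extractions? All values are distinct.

[-19, -42, -31]

extract-max #1 returns 47:
  remove root 47; move last element -31 to root → [-31, -6, 21, -19, -11, -1, 15, -42]
  -31 vs larger child 21 at index 2, swap → [21, -6, -31, -19, -11, -1, 15, -42]
  -31 vs larger child 15 at index 6, swap → [21, -6, 15, -19, -11, -1, -31, -42]
extract-max #2 returns 21:
  remove root 21; move last element -42 to root → [-42, -6, 15, -19, -11, -1, -31]
  -42 vs larger child 15 at index 2, swap → [15, -6, -42, -19, -11, -1, -31]
  -42 vs larger child -1 at index 5, swap → [15, -6, -1, -19, -11, -42, -31]
extract-max #3 returns 15:
  remove root 15; move last element -31 to root → [-31, -6, -1, -19, -11, -42]
  -31 vs larger child -1 at index 2, swap → [-1, -6, -31, -19, -11, -42]
extract-max #4 returns -1:
  remove root -1; move last element -42 to root → [-42, -6, -31, -19, -11]
  -42 vs larger child -6 at index 1, swap → [-6, -42, -31, -19, -11]
  -42 vs larger child -11 at index 4, swap → [-6, -11, -31, -19, -42]
extract-max #5 returns -6:
  remove root -6; move last element -42 to root → [-42, -11, -31, -19]
  -42 vs larger child -11 at index 1, swap → [-11, -42, -31, -19]
  -42 vs only child -19 at index 3, swap → [-11, -19, -31, -42]
extract-max #6 returns -11:
  remove root -11; move last element -42 to root → [-42, -19, -31]
  -42 vs larger child -19 at index 1, swap → [-19, -42, -31]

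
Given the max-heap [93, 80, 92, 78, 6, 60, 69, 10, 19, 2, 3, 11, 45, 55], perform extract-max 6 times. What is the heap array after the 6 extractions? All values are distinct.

[55, 45, 11, 19, 6, 3, 2, 10]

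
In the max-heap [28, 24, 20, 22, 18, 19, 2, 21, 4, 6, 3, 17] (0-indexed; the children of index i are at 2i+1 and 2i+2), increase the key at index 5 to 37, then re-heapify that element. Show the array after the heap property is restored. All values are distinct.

set index 5 from 19 to 37 → [28, 24, 20, 22, 18, 37, 2, 21, 4, 6, 3, 17]
37 > parent 20 at index 2, swap → [28, 24, 37, 22, 18, 20, 2, 21, 4, 6, 3, 17]
37 > parent 28 at index 0, swap → [37, 24, 28, 22, 18, 20, 2, 21, 4, 6, 3, 17]

[37, 24, 28, 22, 18, 20, 2, 21, 4, 6, 3, 17]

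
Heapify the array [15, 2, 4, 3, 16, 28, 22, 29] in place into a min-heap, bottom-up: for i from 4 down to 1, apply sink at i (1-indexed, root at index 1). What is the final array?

[2, 3, 4, 15, 16, 28, 22, 29]

sift down from index 4: already satisfies heap property
sift down from index 3: already satisfies heap property
sift down from index 2: already satisfies heap property
sift down from index 1:
  15 vs smaller child 2 at index 2, swap → [2, 15, 4, 3, 16, 28, 22, 29]
  15 vs smaller child 3 at index 4, swap → [2, 3, 4, 15, 16, 28, 22, 29]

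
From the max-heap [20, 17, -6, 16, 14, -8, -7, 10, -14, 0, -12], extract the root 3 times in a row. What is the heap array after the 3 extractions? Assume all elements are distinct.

extract-max #1 returns 20:
  remove root 20; move last element -12 to root → [-12, 17, -6, 16, 14, -8, -7, 10, -14, 0]
  -12 vs larger child 17 at index 1, swap → [17, -12, -6, 16, 14, -8, -7, 10, -14, 0]
  -12 vs larger child 16 at index 3, swap → [17, 16, -6, -12, 14, -8, -7, 10, -14, 0]
  -12 vs larger child 10 at index 7, swap → [17, 16, -6, 10, 14, -8, -7, -12, -14, 0]
extract-max #2 returns 17:
  remove root 17; move last element 0 to root → [0, 16, -6, 10, 14, -8, -7, -12, -14]
  0 vs larger child 16 at index 1, swap → [16, 0, -6, 10, 14, -8, -7, -12, -14]
  0 vs larger child 14 at index 4, swap → [16, 14, -6, 10, 0, -8, -7, -12, -14]
extract-max #3 returns 16:
  remove root 16; move last element -14 to root → [-14, 14, -6, 10, 0, -8, -7, -12]
  -14 vs larger child 14 at index 1, swap → [14, -14, -6, 10, 0, -8, -7, -12]
  -14 vs larger child 10 at index 3, swap → [14, 10, -6, -14, 0, -8, -7, -12]
  -14 vs only child -12 at index 7, swap → [14, 10, -6, -12, 0, -8, -7, -14]

[14, 10, -6, -12, 0, -8, -7, -14]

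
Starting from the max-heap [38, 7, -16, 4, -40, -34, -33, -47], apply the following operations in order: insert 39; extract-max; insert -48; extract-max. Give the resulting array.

insert 39:
  append 39 at index 8 → [38, 7, -16, 4, -40, -34, -33, -47, 39]
  39 > parent 4 at index 3, swap → [38, 7, -16, 39, -40, -34, -33, -47, 4]
  39 > parent 7 at index 1, swap → [38, 39, -16, 7, -40, -34, -33, -47, 4]
  39 > parent 38 at index 0, swap → [39, 38, -16, 7, -40, -34, -33, -47, 4]
extract-max → returns 39:
  remove root 39; move last element 4 to root → [4, 38, -16, 7, -40, -34, -33, -47]
  4 vs larger child 38 at index 1, swap → [38, 4, -16, 7, -40, -34, -33, -47]
  4 vs larger child 7 at index 3, swap → [38, 7, -16, 4, -40, -34, -33, -47]
insert -48:
  append -48 at index 8 → [38, 7, -16, 4, -40, -34, -33, -47, -48] (no swap needed)
extract-max → returns 38:
  remove root 38; move last element -48 to root → [-48, 7, -16, 4, -40, -34, -33, -47]
  -48 vs larger child 7 at index 1, swap → [7, -48, -16, 4, -40, -34, -33, -47]
  -48 vs larger child 4 at index 3, swap → [7, 4, -16, -48, -40, -34, -33, -47]
  -48 vs only child -47 at index 7, swap → [7, 4, -16, -47, -40, -34, -33, -48]

[7, 4, -16, -47, -40, -34, -33, -48]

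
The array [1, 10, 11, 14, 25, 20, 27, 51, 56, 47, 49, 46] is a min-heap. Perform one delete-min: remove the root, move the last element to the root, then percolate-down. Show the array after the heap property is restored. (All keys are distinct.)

remove root 1; move last element 46 to root → [46, 10, 11, 14, 25, 20, 27, 51, 56, 47, 49]
46 vs smaller child 10 at index 1, swap → [10, 46, 11, 14, 25, 20, 27, 51, 56, 47, 49]
46 vs smaller child 14 at index 3, swap → [10, 14, 11, 46, 25, 20, 27, 51, 56, 47, 49]

[10, 14, 11, 46, 25, 20, 27, 51, 56, 47, 49]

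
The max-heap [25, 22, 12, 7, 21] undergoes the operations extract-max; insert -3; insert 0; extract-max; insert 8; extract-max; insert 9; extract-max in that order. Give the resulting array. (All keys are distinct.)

extract-max → returns 25:
  remove root 25; move last element 21 to root → [21, 22, 12, 7]
  21 vs larger child 22 at index 1, swap → [22, 21, 12, 7]
insert -3:
  append -3 at index 4 → [22, 21, 12, 7, -3] (no swap needed)
insert 0:
  append 0 at index 5 → [22, 21, 12, 7, -3, 0] (no swap needed)
extract-max → returns 22:
  remove root 22; move last element 0 to root → [0, 21, 12, 7, -3]
  0 vs larger child 21 at index 1, swap → [21, 0, 12, 7, -3]
  0 vs larger child 7 at index 3, swap → [21, 7, 12, 0, -3]
insert 8:
  append 8 at index 5 → [21, 7, 12, 0, -3, 8] (no swap needed)
extract-max → returns 21:
  remove root 21; move last element 8 to root → [8, 7, 12, 0, -3]
  8 vs larger child 12 at index 2, swap → [12, 7, 8, 0, -3]
insert 9:
  append 9 at index 5 → [12, 7, 8, 0, -3, 9]
  9 > parent 8 at index 2, swap → [12, 7, 9, 0, -3, 8]
extract-max → returns 12:
  remove root 12; move last element 8 to root → [8, 7, 9, 0, -3]
  8 vs larger child 9 at index 2, swap → [9, 7, 8, 0, -3]

[9, 7, 8, 0, -3]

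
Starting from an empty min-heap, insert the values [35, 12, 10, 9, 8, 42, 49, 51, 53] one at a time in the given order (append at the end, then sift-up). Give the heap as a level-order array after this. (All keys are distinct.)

[8, 9, 12, 35, 10, 42, 49, 51, 53]

Insert 35:
  append 35 at index 0 → [35] (no swap needed)
Insert 12:
  append 12 at index 1 → [35, 12]
  12 < parent 35 at index 0, swap → [12, 35]
Insert 10:
  append 10 at index 2 → [12, 35, 10]
  10 < parent 12 at index 0, swap → [10, 35, 12]
Insert 9:
  append 9 at index 3 → [10, 35, 12, 9]
  9 < parent 35 at index 1, swap → [10, 9, 12, 35]
  9 < parent 10 at index 0, swap → [9, 10, 12, 35]
Insert 8:
  append 8 at index 4 → [9, 10, 12, 35, 8]
  8 < parent 10 at index 1, swap → [9, 8, 12, 35, 10]
  8 < parent 9 at index 0, swap → [8, 9, 12, 35, 10]
Insert 42:
  append 42 at index 5 → [8, 9, 12, 35, 10, 42] (no swap needed)
Insert 49:
  append 49 at index 6 → [8, 9, 12, 35, 10, 42, 49] (no swap needed)
Insert 51:
  append 51 at index 7 → [8, 9, 12, 35, 10, 42, 49, 51] (no swap needed)
Insert 53:
  append 53 at index 8 → [8, 9, 12, 35, 10, 42, 49, 51, 53] (no swap needed)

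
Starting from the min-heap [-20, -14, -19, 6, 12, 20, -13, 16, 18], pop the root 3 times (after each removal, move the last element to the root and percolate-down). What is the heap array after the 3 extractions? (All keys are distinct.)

[-13, 6, 18, 16, 12, 20]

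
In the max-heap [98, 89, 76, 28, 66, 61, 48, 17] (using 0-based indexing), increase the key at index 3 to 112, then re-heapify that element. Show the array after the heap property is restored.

[112, 98, 76, 89, 66, 61, 48, 17]

set index 3 from 28 to 112 → [98, 89, 76, 112, 66, 61, 48, 17]
112 > parent 89 at index 1, swap → [98, 112, 76, 89, 66, 61, 48, 17]
112 > parent 98 at index 0, swap → [112, 98, 76, 89, 66, 61, 48, 17]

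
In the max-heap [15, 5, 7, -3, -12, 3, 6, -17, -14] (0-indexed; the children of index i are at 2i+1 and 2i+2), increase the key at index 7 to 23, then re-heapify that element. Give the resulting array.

set index 7 from -17 to 23 → [15, 5, 7, -3, -12, 3, 6, 23, -14]
23 > parent -3 at index 3, swap → [15, 5, 7, 23, -12, 3, 6, -3, -14]
23 > parent 5 at index 1, swap → [15, 23, 7, 5, -12, 3, 6, -3, -14]
23 > parent 15 at index 0, swap → [23, 15, 7, 5, -12, 3, 6, -3, -14]

[23, 15, 7, 5, -12, 3, 6, -3, -14]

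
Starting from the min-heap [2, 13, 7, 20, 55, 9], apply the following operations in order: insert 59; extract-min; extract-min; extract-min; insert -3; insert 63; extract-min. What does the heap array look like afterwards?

[13, 20, 59, 55, 63]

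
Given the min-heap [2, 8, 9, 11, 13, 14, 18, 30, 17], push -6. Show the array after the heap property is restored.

[-6, 2, 9, 11, 8, 14, 18, 30, 17, 13]

append -6 at index 9 → [2, 8, 9, 11, 13, 14, 18, 30, 17, -6]
-6 < parent 13 at index 4, swap → [2, 8, 9, 11, -6, 14, 18, 30, 17, 13]
-6 < parent 8 at index 1, swap → [2, -6, 9, 11, 8, 14, 18, 30, 17, 13]
-6 < parent 2 at index 0, swap → [-6, 2, 9, 11, 8, 14, 18, 30, 17, 13]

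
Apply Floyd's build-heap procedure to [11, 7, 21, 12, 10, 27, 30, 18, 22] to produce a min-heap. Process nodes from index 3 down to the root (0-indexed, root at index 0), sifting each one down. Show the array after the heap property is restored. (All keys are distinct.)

[7, 10, 21, 12, 11, 27, 30, 18, 22]

sift down from index 3: already satisfies heap property
sift down from index 2: already satisfies heap property
sift down from index 1: already satisfies heap property
sift down from index 0:
  11 vs smaller child 7 at index 1, swap → [7, 11, 21, 12, 10, 27, 30, 18, 22]
  11 vs smaller child 10 at index 4, swap → [7, 10, 21, 12, 11, 27, 30, 18, 22]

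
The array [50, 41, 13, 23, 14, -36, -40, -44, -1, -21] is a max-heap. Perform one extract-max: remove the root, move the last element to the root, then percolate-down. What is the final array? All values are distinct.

[41, 23, 13, -1, 14, -36, -40, -44, -21]

remove root 50; move last element -21 to root → [-21, 41, 13, 23, 14, -36, -40, -44, -1]
-21 vs larger child 41 at index 1, swap → [41, -21, 13, 23, 14, -36, -40, -44, -1]
-21 vs larger child 23 at index 3, swap → [41, 23, 13, -21, 14, -36, -40, -44, -1]
-21 vs larger child -1 at index 8, swap → [41, 23, 13, -1, 14, -36, -40, -44, -21]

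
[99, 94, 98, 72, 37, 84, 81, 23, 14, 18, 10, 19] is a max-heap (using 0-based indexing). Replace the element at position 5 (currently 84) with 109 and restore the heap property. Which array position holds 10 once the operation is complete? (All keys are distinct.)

set index 5 from 84 to 109 → [99, 94, 98, 72, 37, 109, 81, 23, 14, 18, 10, 19]
109 > parent 98 at index 2, swap → [99, 94, 109, 72, 37, 98, 81, 23, 14, 18, 10, 19]
109 > parent 99 at index 0, swap → [109, 94, 99, 72, 37, 98, 81, 23, 14, 18, 10, 19]
resulting array: [109, 94, 99, 72, 37, 98, 81, 23, 14, 18, 10, 19]

10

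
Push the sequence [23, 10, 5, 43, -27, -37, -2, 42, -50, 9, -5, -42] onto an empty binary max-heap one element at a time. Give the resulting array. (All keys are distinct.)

Insert 23:
  append 23 at index 0 → [23] (no swap needed)
Insert 10:
  append 10 at index 1 → [23, 10] (no swap needed)
Insert 5:
  append 5 at index 2 → [23, 10, 5] (no swap needed)
Insert 43:
  append 43 at index 3 → [23, 10, 5, 43]
  43 > parent 10 at index 1, swap → [23, 43, 5, 10]
  43 > parent 23 at index 0, swap → [43, 23, 5, 10]
Insert -27:
  append -27 at index 4 → [43, 23, 5, 10, -27] (no swap needed)
Insert -37:
  append -37 at index 5 → [43, 23, 5, 10, -27, -37] (no swap needed)
Insert -2:
  append -2 at index 6 → [43, 23, 5, 10, -27, -37, -2] (no swap needed)
Insert 42:
  append 42 at index 7 → [43, 23, 5, 10, -27, -37, -2, 42]
  42 > parent 10 at index 3, swap → [43, 23, 5, 42, -27, -37, -2, 10]
  42 > parent 23 at index 1, swap → [43, 42, 5, 23, -27, -37, -2, 10]
Insert -50:
  append -50 at index 8 → [43, 42, 5, 23, -27, -37, -2, 10, -50] (no swap needed)
Insert 9:
  append 9 at index 9 → [43, 42, 5, 23, -27, -37, -2, 10, -50, 9]
  9 > parent -27 at index 4, swap → [43, 42, 5, 23, 9, -37, -2, 10, -50, -27]
Insert -5:
  append -5 at index 10 → [43, 42, 5, 23, 9, -37, -2, 10, -50, -27, -5] (no swap needed)
Insert -42:
  append -42 at index 11 → [43, 42, 5, 23, 9, -37, -2, 10, -50, -27, -5, -42] (no swap needed)

[43, 42, 5, 23, 9, -37, -2, 10, -50, -27, -5, -42]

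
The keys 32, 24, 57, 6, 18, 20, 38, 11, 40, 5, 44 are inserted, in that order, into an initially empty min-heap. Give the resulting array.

Insert 32:
  append 32 at index 0 → [32] (no swap needed)
Insert 24:
  append 24 at index 1 → [32, 24]
  24 < parent 32 at index 0, swap → [24, 32]
Insert 57:
  append 57 at index 2 → [24, 32, 57] (no swap needed)
Insert 6:
  append 6 at index 3 → [24, 32, 57, 6]
  6 < parent 32 at index 1, swap → [24, 6, 57, 32]
  6 < parent 24 at index 0, swap → [6, 24, 57, 32]
Insert 18:
  append 18 at index 4 → [6, 24, 57, 32, 18]
  18 < parent 24 at index 1, swap → [6, 18, 57, 32, 24]
Insert 20:
  append 20 at index 5 → [6, 18, 57, 32, 24, 20]
  20 < parent 57 at index 2, swap → [6, 18, 20, 32, 24, 57]
Insert 38:
  append 38 at index 6 → [6, 18, 20, 32, 24, 57, 38] (no swap needed)
Insert 11:
  append 11 at index 7 → [6, 18, 20, 32, 24, 57, 38, 11]
  11 < parent 32 at index 3, swap → [6, 18, 20, 11, 24, 57, 38, 32]
  11 < parent 18 at index 1, swap → [6, 11, 20, 18, 24, 57, 38, 32]
Insert 40:
  append 40 at index 8 → [6, 11, 20, 18, 24, 57, 38, 32, 40] (no swap needed)
Insert 5:
  append 5 at index 9 → [6, 11, 20, 18, 24, 57, 38, 32, 40, 5]
  5 < parent 24 at index 4, swap → [6, 11, 20, 18, 5, 57, 38, 32, 40, 24]
  5 < parent 11 at index 1, swap → [6, 5, 20, 18, 11, 57, 38, 32, 40, 24]
  5 < parent 6 at index 0, swap → [5, 6, 20, 18, 11, 57, 38, 32, 40, 24]
Insert 44:
  append 44 at index 10 → [5, 6, 20, 18, 11, 57, 38, 32, 40, 24, 44] (no swap needed)

[5, 6, 20, 18, 11, 57, 38, 32, 40, 24, 44]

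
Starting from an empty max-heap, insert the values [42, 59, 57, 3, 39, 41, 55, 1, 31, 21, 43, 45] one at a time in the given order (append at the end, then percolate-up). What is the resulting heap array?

Insert 42:
  append 42 at index 0 → [42] (no swap needed)
Insert 59:
  append 59 at index 1 → [42, 59]
  59 > parent 42 at index 0, swap → [59, 42]
Insert 57:
  append 57 at index 2 → [59, 42, 57] (no swap needed)
Insert 3:
  append 3 at index 3 → [59, 42, 57, 3] (no swap needed)
Insert 39:
  append 39 at index 4 → [59, 42, 57, 3, 39] (no swap needed)
Insert 41:
  append 41 at index 5 → [59, 42, 57, 3, 39, 41] (no swap needed)
Insert 55:
  append 55 at index 6 → [59, 42, 57, 3, 39, 41, 55] (no swap needed)
Insert 1:
  append 1 at index 7 → [59, 42, 57, 3, 39, 41, 55, 1] (no swap needed)
Insert 31:
  append 31 at index 8 → [59, 42, 57, 3, 39, 41, 55, 1, 31]
  31 > parent 3 at index 3, swap → [59, 42, 57, 31, 39, 41, 55, 1, 3]
Insert 21:
  append 21 at index 9 → [59, 42, 57, 31, 39, 41, 55, 1, 3, 21] (no swap needed)
Insert 43:
  append 43 at index 10 → [59, 42, 57, 31, 39, 41, 55, 1, 3, 21, 43]
  43 > parent 39 at index 4, swap → [59, 42, 57, 31, 43, 41, 55, 1, 3, 21, 39]
  43 > parent 42 at index 1, swap → [59, 43, 57, 31, 42, 41, 55, 1, 3, 21, 39]
Insert 45:
  append 45 at index 11 → [59, 43, 57, 31, 42, 41, 55, 1, 3, 21, 39, 45]
  45 > parent 41 at index 5, swap → [59, 43, 57, 31, 42, 45, 55, 1, 3, 21, 39, 41]

[59, 43, 57, 31, 42, 45, 55, 1, 3, 21, 39, 41]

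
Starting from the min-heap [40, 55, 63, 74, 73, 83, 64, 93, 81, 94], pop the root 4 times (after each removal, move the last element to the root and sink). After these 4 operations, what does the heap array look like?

[73, 74, 81, 93, 94, 83]

extract-min #1 returns 40:
  remove root 40; move last element 94 to root → [94, 55, 63, 74, 73, 83, 64, 93, 81]
  94 vs smaller child 55 at index 1, swap → [55, 94, 63, 74, 73, 83, 64, 93, 81]
  94 vs smaller child 73 at index 4, swap → [55, 73, 63, 74, 94, 83, 64, 93, 81]
extract-min #2 returns 55:
  remove root 55; move last element 81 to root → [81, 73, 63, 74, 94, 83, 64, 93]
  81 vs smaller child 63 at index 2, swap → [63, 73, 81, 74, 94, 83, 64, 93]
  81 vs smaller child 64 at index 6, swap → [63, 73, 64, 74, 94, 83, 81, 93]
extract-min #3 returns 63:
  remove root 63; move last element 93 to root → [93, 73, 64, 74, 94, 83, 81]
  93 vs smaller child 64 at index 2, swap → [64, 73, 93, 74, 94, 83, 81]
  93 vs smaller child 81 at index 6, swap → [64, 73, 81, 74, 94, 83, 93]
extract-min #4 returns 64:
  remove root 64; move last element 93 to root → [93, 73, 81, 74, 94, 83]
  93 vs smaller child 73 at index 1, swap → [73, 93, 81, 74, 94, 83]
  93 vs smaller child 74 at index 3, swap → [73, 74, 81, 93, 94, 83]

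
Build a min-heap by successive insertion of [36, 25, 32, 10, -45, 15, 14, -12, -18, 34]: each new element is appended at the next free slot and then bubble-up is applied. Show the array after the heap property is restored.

[-45, -18, 14, -12, 25, 32, 15, 36, 10, 34]

Insert 36:
  append 36 at index 0 → [36] (no swap needed)
Insert 25:
  append 25 at index 1 → [36, 25]
  25 < parent 36 at index 0, swap → [25, 36]
Insert 32:
  append 32 at index 2 → [25, 36, 32] (no swap needed)
Insert 10:
  append 10 at index 3 → [25, 36, 32, 10]
  10 < parent 36 at index 1, swap → [25, 10, 32, 36]
  10 < parent 25 at index 0, swap → [10, 25, 32, 36]
Insert -45:
  append -45 at index 4 → [10, 25, 32, 36, -45]
  -45 < parent 25 at index 1, swap → [10, -45, 32, 36, 25]
  -45 < parent 10 at index 0, swap → [-45, 10, 32, 36, 25]
Insert 15:
  append 15 at index 5 → [-45, 10, 32, 36, 25, 15]
  15 < parent 32 at index 2, swap → [-45, 10, 15, 36, 25, 32]
Insert 14:
  append 14 at index 6 → [-45, 10, 15, 36, 25, 32, 14]
  14 < parent 15 at index 2, swap → [-45, 10, 14, 36, 25, 32, 15]
Insert -12:
  append -12 at index 7 → [-45, 10, 14, 36, 25, 32, 15, -12]
  -12 < parent 36 at index 3, swap → [-45, 10, 14, -12, 25, 32, 15, 36]
  -12 < parent 10 at index 1, swap → [-45, -12, 14, 10, 25, 32, 15, 36]
Insert -18:
  append -18 at index 8 → [-45, -12, 14, 10, 25, 32, 15, 36, -18]
  -18 < parent 10 at index 3, swap → [-45, -12, 14, -18, 25, 32, 15, 36, 10]
  -18 < parent -12 at index 1, swap → [-45, -18, 14, -12, 25, 32, 15, 36, 10]
Insert 34:
  append 34 at index 9 → [-45, -18, 14, -12, 25, 32, 15, 36, 10, 34] (no swap needed)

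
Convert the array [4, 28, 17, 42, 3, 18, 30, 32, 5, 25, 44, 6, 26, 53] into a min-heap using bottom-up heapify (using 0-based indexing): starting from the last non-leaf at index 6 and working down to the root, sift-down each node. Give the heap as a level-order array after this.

sift down from index 6: already satisfies heap property
sift down from index 5:
  18 vs smaller child 6 at index 11, swap → [4, 28, 17, 42, 3, 6, 30, 32, 5, 25, 44, 18, 26, 53]
sift down from index 4: already satisfies heap property
sift down from index 3:
  42 vs smaller child 5 at index 8, swap → [4, 28, 17, 5, 3, 6, 30, 32, 42, 25, 44, 18, 26, 53]
sift down from index 2:
  17 vs smaller child 6 at index 5, swap → [4, 28, 6, 5, 3, 17, 30, 32, 42, 25, 44, 18, 26, 53]
sift down from index 1:
  28 vs smaller child 3 at index 4, swap → [4, 3, 6, 5, 28, 17, 30, 32, 42, 25, 44, 18, 26, 53]
  28 vs smaller child 25 at index 9, swap → [4, 3, 6, 5, 25, 17, 30, 32, 42, 28, 44, 18, 26, 53]
sift down from index 0:
  4 vs smaller child 3 at index 1, swap → [3, 4, 6, 5, 25, 17, 30, 32, 42, 28, 44, 18, 26, 53]

[3, 4, 6, 5, 25, 17, 30, 32, 42, 28, 44, 18, 26, 53]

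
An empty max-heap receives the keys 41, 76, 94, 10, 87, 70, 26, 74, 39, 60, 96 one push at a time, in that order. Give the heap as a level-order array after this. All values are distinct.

[96, 94, 76, 74, 87, 70, 26, 10, 39, 41, 60]

Insert 41:
  append 41 at index 0 → [41] (no swap needed)
Insert 76:
  append 76 at index 1 → [41, 76]
  76 > parent 41 at index 0, swap → [76, 41]
Insert 94:
  append 94 at index 2 → [76, 41, 94]
  94 > parent 76 at index 0, swap → [94, 41, 76]
Insert 10:
  append 10 at index 3 → [94, 41, 76, 10] (no swap needed)
Insert 87:
  append 87 at index 4 → [94, 41, 76, 10, 87]
  87 > parent 41 at index 1, swap → [94, 87, 76, 10, 41]
Insert 70:
  append 70 at index 5 → [94, 87, 76, 10, 41, 70] (no swap needed)
Insert 26:
  append 26 at index 6 → [94, 87, 76, 10, 41, 70, 26] (no swap needed)
Insert 74:
  append 74 at index 7 → [94, 87, 76, 10, 41, 70, 26, 74]
  74 > parent 10 at index 3, swap → [94, 87, 76, 74, 41, 70, 26, 10]
Insert 39:
  append 39 at index 8 → [94, 87, 76, 74, 41, 70, 26, 10, 39] (no swap needed)
Insert 60:
  append 60 at index 9 → [94, 87, 76, 74, 41, 70, 26, 10, 39, 60]
  60 > parent 41 at index 4, swap → [94, 87, 76, 74, 60, 70, 26, 10, 39, 41]
Insert 96:
  append 96 at index 10 → [94, 87, 76, 74, 60, 70, 26, 10, 39, 41, 96]
  96 > parent 60 at index 4, swap → [94, 87, 76, 74, 96, 70, 26, 10, 39, 41, 60]
  96 > parent 87 at index 1, swap → [94, 96, 76, 74, 87, 70, 26, 10, 39, 41, 60]
  96 > parent 94 at index 0, swap → [96, 94, 76, 74, 87, 70, 26, 10, 39, 41, 60]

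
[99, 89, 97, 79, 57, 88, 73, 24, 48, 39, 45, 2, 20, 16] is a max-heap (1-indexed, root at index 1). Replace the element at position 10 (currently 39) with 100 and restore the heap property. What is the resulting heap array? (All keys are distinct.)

set index 10 from 39 to 100 → [99, 89, 97, 79, 57, 88, 73, 24, 48, 100, 45, 2, 20, 16]
100 > parent 57 at index 5, swap → [99, 89, 97, 79, 100, 88, 73, 24, 48, 57, 45, 2, 20, 16]
100 > parent 89 at index 2, swap → [99, 100, 97, 79, 89, 88, 73, 24, 48, 57, 45, 2, 20, 16]
100 > parent 99 at index 1, swap → [100, 99, 97, 79, 89, 88, 73, 24, 48, 57, 45, 2, 20, 16]

[100, 99, 97, 79, 89, 88, 73, 24, 48, 57, 45, 2, 20, 16]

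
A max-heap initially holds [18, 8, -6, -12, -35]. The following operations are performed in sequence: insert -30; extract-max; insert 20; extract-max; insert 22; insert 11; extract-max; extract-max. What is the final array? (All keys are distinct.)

[8, -12, -6, -30, -35]

insert -30:
  append -30 at index 5 → [18, 8, -6, -12, -35, -30] (no swap needed)
extract-max → returns 18:
  remove root 18; move last element -30 to root → [-30, 8, -6, -12, -35]
  -30 vs larger child 8 at index 1, swap → [8, -30, -6, -12, -35]
  -30 vs larger child -12 at index 3, swap → [8, -12, -6, -30, -35]
insert 20:
  append 20 at index 5 → [8, -12, -6, -30, -35, 20]
  20 > parent -6 at index 2, swap → [8, -12, 20, -30, -35, -6]
  20 > parent 8 at index 0, swap → [20, -12, 8, -30, -35, -6]
extract-max → returns 20:
  remove root 20; move last element -6 to root → [-6, -12, 8, -30, -35]
  -6 vs larger child 8 at index 2, swap → [8, -12, -6, -30, -35]
insert 22:
  append 22 at index 5 → [8, -12, -6, -30, -35, 22]
  22 > parent -6 at index 2, swap → [8, -12, 22, -30, -35, -6]
  22 > parent 8 at index 0, swap → [22, -12, 8, -30, -35, -6]
insert 11:
  append 11 at index 6 → [22, -12, 8, -30, -35, -6, 11]
  11 > parent 8 at index 2, swap → [22, -12, 11, -30, -35, -6, 8]
extract-max → returns 22:
  remove root 22; move last element 8 to root → [8, -12, 11, -30, -35, -6]
  8 vs larger child 11 at index 2, swap → [11, -12, 8, -30, -35, -6]
extract-max → returns 11:
  remove root 11; move last element -6 to root → [-6, -12, 8, -30, -35]
  -6 vs larger child 8 at index 2, swap → [8, -12, -6, -30, -35]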